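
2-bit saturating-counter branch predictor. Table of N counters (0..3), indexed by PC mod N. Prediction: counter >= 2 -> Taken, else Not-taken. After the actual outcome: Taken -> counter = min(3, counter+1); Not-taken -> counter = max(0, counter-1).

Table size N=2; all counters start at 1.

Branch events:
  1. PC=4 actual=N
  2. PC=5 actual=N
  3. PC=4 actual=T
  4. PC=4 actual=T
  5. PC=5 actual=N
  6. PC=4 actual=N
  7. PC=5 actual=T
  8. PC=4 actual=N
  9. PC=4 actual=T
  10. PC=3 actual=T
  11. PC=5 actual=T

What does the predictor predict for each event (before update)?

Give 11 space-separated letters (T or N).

Answer: N N N N N T N N N N T

Derivation:
Ev 1: PC=4 idx=0 pred=N actual=N -> ctr[0]=0
Ev 2: PC=5 idx=1 pred=N actual=N -> ctr[1]=0
Ev 3: PC=4 idx=0 pred=N actual=T -> ctr[0]=1
Ev 4: PC=4 idx=0 pred=N actual=T -> ctr[0]=2
Ev 5: PC=5 idx=1 pred=N actual=N -> ctr[1]=0
Ev 6: PC=4 idx=0 pred=T actual=N -> ctr[0]=1
Ev 7: PC=5 idx=1 pred=N actual=T -> ctr[1]=1
Ev 8: PC=4 idx=0 pred=N actual=N -> ctr[0]=0
Ev 9: PC=4 idx=0 pred=N actual=T -> ctr[0]=1
Ev 10: PC=3 idx=1 pred=N actual=T -> ctr[1]=2
Ev 11: PC=5 idx=1 pred=T actual=T -> ctr[1]=3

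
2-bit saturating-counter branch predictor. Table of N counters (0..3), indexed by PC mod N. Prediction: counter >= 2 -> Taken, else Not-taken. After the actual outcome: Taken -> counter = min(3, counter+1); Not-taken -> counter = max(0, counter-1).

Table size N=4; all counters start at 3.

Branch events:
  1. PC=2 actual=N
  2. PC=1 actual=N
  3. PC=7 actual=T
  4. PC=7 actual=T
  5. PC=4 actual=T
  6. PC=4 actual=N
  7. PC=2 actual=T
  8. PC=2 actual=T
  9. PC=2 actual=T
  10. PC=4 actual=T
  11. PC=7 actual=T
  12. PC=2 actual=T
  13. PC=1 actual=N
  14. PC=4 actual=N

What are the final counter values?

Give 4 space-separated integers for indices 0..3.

Answer: 2 1 3 3

Derivation:
Ev 1: PC=2 idx=2 pred=T actual=N -> ctr[2]=2
Ev 2: PC=1 idx=1 pred=T actual=N -> ctr[1]=2
Ev 3: PC=7 idx=3 pred=T actual=T -> ctr[3]=3
Ev 4: PC=7 idx=3 pred=T actual=T -> ctr[3]=3
Ev 5: PC=4 idx=0 pred=T actual=T -> ctr[0]=3
Ev 6: PC=4 idx=0 pred=T actual=N -> ctr[0]=2
Ev 7: PC=2 idx=2 pred=T actual=T -> ctr[2]=3
Ev 8: PC=2 idx=2 pred=T actual=T -> ctr[2]=3
Ev 9: PC=2 idx=2 pred=T actual=T -> ctr[2]=3
Ev 10: PC=4 idx=0 pred=T actual=T -> ctr[0]=3
Ev 11: PC=7 idx=3 pred=T actual=T -> ctr[3]=3
Ev 12: PC=2 idx=2 pred=T actual=T -> ctr[2]=3
Ev 13: PC=1 idx=1 pred=T actual=N -> ctr[1]=1
Ev 14: PC=4 idx=0 pred=T actual=N -> ctr[0]=2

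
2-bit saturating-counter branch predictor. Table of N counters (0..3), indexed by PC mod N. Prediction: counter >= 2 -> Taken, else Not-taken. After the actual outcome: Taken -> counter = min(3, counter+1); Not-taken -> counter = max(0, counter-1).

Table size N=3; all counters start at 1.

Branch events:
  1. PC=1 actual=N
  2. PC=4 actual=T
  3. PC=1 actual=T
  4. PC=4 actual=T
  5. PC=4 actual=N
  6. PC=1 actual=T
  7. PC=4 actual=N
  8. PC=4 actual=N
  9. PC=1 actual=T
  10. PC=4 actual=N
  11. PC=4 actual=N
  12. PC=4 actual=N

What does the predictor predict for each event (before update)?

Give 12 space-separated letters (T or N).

Answer: N N N T T T T T N T N N

Derivation:
Ev 1: PC=1 idx=1 pred=N actual=N -> ctr[1]=0
Ev 2: PC=4 idx=1 pred=N actual=T -> ctr[1]=1
Ev 3: PC=1 idx=1 pred=N actual=T -> ctr[1]=2
Ev 4: PC=4 idx=1 pred=T actual=T -> ctr[1]=3
Ev 5: PC=4 idx=1 pred=T actual=N -> ctr[1]=2
Ev 6: PC=1 idx=1 pred=T actual=T -> ctr[1]=3
Ev 7: PC=4 idx=1 pred=T actual=N -> ctr[1]=2
Ev 8: PC=4 idx=1 pred=T actual=N -> ctr[1]=1
Ev 9: PC=1 idx=1 pred=N actual=T -> ctr[1]=2
Ev 10: PC=4 idx=1 pred=T actual=N -> ctr[1]=1
Ev 11: PC=4 idx=1 pred=N actual=N -> ctr[1]=0
Ev 12: PC=4 idx=1 pred=N actual=N -> ctr[1]=0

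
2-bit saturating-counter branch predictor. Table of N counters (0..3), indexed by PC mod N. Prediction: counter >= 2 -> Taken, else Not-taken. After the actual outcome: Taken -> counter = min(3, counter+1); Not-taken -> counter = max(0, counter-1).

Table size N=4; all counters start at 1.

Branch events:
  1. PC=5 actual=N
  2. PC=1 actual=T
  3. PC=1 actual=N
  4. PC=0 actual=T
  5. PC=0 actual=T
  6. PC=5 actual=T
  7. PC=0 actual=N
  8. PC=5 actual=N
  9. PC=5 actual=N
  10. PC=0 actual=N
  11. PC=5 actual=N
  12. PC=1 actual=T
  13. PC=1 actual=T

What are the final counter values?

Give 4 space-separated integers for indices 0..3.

Ev 1: PC=5 idx=1 pred=N actual=N -> ctr[1]=0
Ev 2: PC=1 idx=1 pred=N actual=T -> ctr[1]=1
Ev 3: PC=1 idx=1 pred=N actual=N -> ctr[1]=0
Ev 4: PC=0 idx=0 pred=N actual=T -> ctr[0]=2
Ev 5: PC=0 idx=0 pred=T actual=T -> ctr[0]=3
Ev 6: PC=5 idx=1 pred=N actual=T -> ctr[1]=1
Ev 7: PC=0 idx=0 pred=T actual=N -> ctr[0]=2
Ev 8: PC=5 idx=1 pred=N actual=N -> ctr[1]=0
Ev 9: PC=5 idx=1 pred=N actual=N -> ctr[1]=0
Ev 10: PC=0 idx=0 pred=T actual=N -> ctr[0]=1
Ev 11: PC=5 idx=1 pred=N actual=N -> ctr[1]=0
Ev 12: PC=1 idx=1 pred=N actual=T -> ctr[1]=1
Ev 13: PC=1 idx=1 pred=N actual=T -> ctr[1]=2

Answer: 1 2 1 1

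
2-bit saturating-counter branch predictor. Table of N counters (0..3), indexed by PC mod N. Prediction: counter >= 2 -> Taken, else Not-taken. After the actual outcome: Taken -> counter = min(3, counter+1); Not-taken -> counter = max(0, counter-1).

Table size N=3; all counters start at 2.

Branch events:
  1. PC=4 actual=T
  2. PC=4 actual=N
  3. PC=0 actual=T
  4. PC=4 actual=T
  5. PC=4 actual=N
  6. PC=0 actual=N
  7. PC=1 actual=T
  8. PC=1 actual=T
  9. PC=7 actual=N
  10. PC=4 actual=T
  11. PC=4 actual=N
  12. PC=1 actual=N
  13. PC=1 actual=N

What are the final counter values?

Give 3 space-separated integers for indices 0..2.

Answer: 2 0 2

Derivation:
Ev 1: PC=4 idx=1 pred=T actual=T -> ctr[1]=3
Ev 2: PC=4 idx=1 pred=T actual=N -> ctr[1]=2
Ev 3: PC=0 idx=0 pred=T actual=T -> ctr[0]=3
Ev 4: PC=4 idx=1 pred=T actual=T -> ctr[1]=3
Ev 5: PC=4 idx=1 pred=T actual=N -> ctr[1]=2
Ev 6: PC=0 idx=0 pred=T actual=N -> ctr[0]=2
Ev 7: PC=1 idx=1 pred=T actual=T -> ctr[1]=3
Ev 8: PC=1 idx=1 pred=T actual=T -> ctr[1]=3
Ev 9: PC=7 idx=1 pred=T actual=N -> ctr[1]=2
Ev 10: PC=4 idx=1 pred=T actual=T -> ctr[1]=3
Ev 11: PC=4 idx=1 pred=T actual=N -> ctr[1]=2
Ev 12: PC=1 idx=1 pred=T actual=N -> ctr[1]=1
Ev 13: PC=1 idx=1 pred=N actual=N -> ctr[1]=0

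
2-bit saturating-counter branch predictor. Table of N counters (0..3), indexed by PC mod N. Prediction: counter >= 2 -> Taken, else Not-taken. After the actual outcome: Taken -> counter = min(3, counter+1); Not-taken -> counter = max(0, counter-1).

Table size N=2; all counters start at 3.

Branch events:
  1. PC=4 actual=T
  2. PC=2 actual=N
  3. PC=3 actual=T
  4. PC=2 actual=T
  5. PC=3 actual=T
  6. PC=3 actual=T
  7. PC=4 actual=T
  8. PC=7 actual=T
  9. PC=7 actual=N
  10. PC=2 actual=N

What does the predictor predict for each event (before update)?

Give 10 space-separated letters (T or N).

Answer: T T T T T T T T T T

Derivation:
Ev 1: PC=4 idx=0 pred=T actual=T -> ctr[0]=3
Ev 2: PC=2 idx=0 pred=T actual=N -> ctr[0]=2
Ev 3: PC=3 idx=1 pred=T actual=T -> ctr[1]=3
Ev 4: PC=2 idx=0 pred=T actual=T -> ctr[0]=3
Ev 5: PC=3 idx=1 pred=T actual=T -> ctr[1]=3
Ev 6: PC=3 idx=1 pred=T actual=T -> ctr[1]=3
Ev 7: PC=4 idx=0 pred=T actual=T -> ctr[0]=3
Ev 8: PC=7 idx=1 pred=T actual=T -> ctr[1]=3
Ev 9: PC=7 idx=1 pred=T actual=N -> ctr[1]=2
Ev 10: PC=2 idx=0 pred=T actual=N -> ctr[0]=2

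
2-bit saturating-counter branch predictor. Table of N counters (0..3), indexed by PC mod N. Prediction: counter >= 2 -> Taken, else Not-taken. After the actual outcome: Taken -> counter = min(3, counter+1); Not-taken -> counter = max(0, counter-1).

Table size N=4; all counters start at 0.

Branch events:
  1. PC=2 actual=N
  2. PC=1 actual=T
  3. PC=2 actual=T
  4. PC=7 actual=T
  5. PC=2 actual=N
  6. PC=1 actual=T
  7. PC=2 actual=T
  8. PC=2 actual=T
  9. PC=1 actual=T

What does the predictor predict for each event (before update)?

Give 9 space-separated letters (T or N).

Ev 1: PC=2 idx=2 pred=N actual=N -> ctr[2]=0
Ev 2: PC=1 idx=1 pred=N actual=T -> ctr[1]=1
Ev 3: PC=2 idx=2 pred=N actual=T -> ctr[2]=1
Ev 4: PC=7 idx=3 pred=N actual=T -> ctr[3]=1
Ev 5: PC=2 idx=2 pred=N actual=N -> ctr[2]=0
Ev 6: PC=1 idx=1 pred=N actual=T -> ctr[1]=2
Ev 7: PC=2 idx=2 pred=N actual=T -> ctr[2]=1
Ev 8: PC=2 idx=2 pred=N actual=T -> ctr[2]=2
Ev 9: PC=1 idx=1 pred=T actual=T -> ctr[1]=3

Answer: N N N N N N N N T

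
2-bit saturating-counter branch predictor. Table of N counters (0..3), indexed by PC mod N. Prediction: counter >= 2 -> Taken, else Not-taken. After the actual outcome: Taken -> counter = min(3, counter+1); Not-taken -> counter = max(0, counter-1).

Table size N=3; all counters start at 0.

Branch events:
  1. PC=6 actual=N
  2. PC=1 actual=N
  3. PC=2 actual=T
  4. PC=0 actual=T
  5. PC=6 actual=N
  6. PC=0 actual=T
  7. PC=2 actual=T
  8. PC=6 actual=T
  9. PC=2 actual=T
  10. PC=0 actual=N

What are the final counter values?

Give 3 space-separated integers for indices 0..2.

Ev 1: PC=6 idx=0 pred=N actual=N -> ctr[0]=0
Ev 2: PC=1 idx=1 pred=N actual=N -> ctr[1]=0
Ev 3: PC=2 idx=2 pred=N actual=T -> ctr[2]=1
Ev 4: PC=0 idx=0 pred=N actual=T -> ctr[0]=1
Ev 5: PC=6 idx=0 pred=N actual=N -> ctr[0]=0
Ev 6: PC=0 idx=0 pred=N actual=T -> ctr[0]=1
Ev 7: PC=2 idx=2 pred=N actual=T -> ctr[2]=2
Ev 8: PC=6 idx=0 pred=N actual=T -> ctr[0]=2
Ev 9: PC=2 idx=2 pred=T actual=T -> ctr[2]=3
Ev 10: PC=0 idx=0 pred=T actual=N -> ctr[0]=1

Answer: 1 0 3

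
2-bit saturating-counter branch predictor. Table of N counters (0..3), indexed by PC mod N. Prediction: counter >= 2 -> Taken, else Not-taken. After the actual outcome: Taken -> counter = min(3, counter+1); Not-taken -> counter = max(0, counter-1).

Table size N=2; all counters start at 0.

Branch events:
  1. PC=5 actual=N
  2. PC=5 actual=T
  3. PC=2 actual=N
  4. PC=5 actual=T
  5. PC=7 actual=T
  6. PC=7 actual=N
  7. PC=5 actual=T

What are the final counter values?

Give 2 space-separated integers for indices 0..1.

Ev 1: PC=5 idx=1 pred=N actual=N -> ctr[1]=0
Ev 2: PC=5 idx=1 pred=N actual=T -> ctr[1]=1
Ev 3: PC=2 idx=0 pred=N actual=N -> ctr[0]=0
Ev 4: PC=5 idx=1 pred=N actual=T -> ctr[1]=2
Ev 5: PC=7 idx=1 pred=T actual=T -> ctr[1]=3
Ev 6: PC=7 idx=1 pred=T actual=N -> ctr[1]=2
Ev 7: PC=5 idx=1 pred=T actual=T -> ctr[1]=3

Answer: 0 3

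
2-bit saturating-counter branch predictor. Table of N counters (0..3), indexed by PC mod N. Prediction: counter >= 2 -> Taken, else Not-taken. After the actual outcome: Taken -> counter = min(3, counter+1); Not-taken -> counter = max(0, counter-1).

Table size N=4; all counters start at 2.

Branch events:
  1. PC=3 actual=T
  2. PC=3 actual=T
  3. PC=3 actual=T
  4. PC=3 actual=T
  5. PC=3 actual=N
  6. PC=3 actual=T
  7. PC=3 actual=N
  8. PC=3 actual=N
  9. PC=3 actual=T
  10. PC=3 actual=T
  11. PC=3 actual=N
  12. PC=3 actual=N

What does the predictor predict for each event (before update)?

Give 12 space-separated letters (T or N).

Ev 1: PC=3 idx=3 pred=T actual=T -> ctr[3]=3
Ev 2: PC=3 idx=3 pred=T actual=T -> ctr[3]=3
Ev 3: PC=3 idx=3 pred=T actual=T -> ctr[3]=3
Ev 4: PC=3 idx=3 pred=T actual=T -> ctr[3]=3
Ev 5: PC=3 idx=3 pred=T actual=N -> ctr[3]=2
Ev 6: PC=3 idx=3 pred=T actual=T -> ctr[3]=3
Ev 7: PC=3 idx=3 pred=T actual=N -> ctr[3]=2
Ev 8: PC=3 idx=3 pred=T actual=N -> ctr[3]=1
Ev 9: PC=3 idx=3 pred=N actual=T -> ctr[3]=2
Ev 10: PC=3 idx=3 pred=T actual=T -> ctr[3]=3
Ev 11: PC=3 idx=3 pred=T actual=N -> ctr[3]=2
Ev 12: PC=3 idx=3 pred=T actual=N -> ctr[3]=1

Answer: T T T T T T T T N T T T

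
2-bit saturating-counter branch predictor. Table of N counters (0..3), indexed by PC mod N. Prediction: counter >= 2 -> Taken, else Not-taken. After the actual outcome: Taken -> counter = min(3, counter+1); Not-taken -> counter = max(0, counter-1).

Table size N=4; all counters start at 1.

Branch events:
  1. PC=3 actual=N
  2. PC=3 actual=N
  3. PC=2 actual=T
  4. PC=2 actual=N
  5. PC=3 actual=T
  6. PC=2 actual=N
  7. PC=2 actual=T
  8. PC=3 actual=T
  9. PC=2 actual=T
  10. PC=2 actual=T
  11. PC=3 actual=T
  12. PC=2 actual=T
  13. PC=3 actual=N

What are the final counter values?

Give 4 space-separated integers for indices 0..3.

Answer: 1 1 3 2

Derivation:
Ev 1: PC=3 idx=3 pred=N actual=N -> ctr[3]=0
Ev 2: PC=3 idx=3 pred=N actual=N -> ctr[3]=0
Ev 3: PC=2 idx=2 pred=N actual=T -> ctr[2]=2
Ev 4: PC=2 idx=2 pred=T actual=N -> ctr[2]=1
Ev 5: PC=3 idx=3 pred=N actual=T -> ctr[3]=1
Ev 6: PC=2 idx=2 pred=N actual=N -> ctr[2]=0
Ev 7: PC=2 idx=2 pred=N actual=T -> ctr[2]=1
Ev 8: PC=3 idx=3 pred=N actual=T -> ctr[3]=2
Ev 9: PC=2 idx=2 pred=N actual=T -> ctr[2]=2
Ev 10: PC=2 idx=2 pred=T actual=T -> ctr[2]=3
Ev 11: PC=3 idx=3 pred=T actual=T -> ctr[3]=3
Ev 12: PC=2 idx=2 pred=T actual=T -> ctr[2]=3
Ev 13: PC=3 idx=3 pred=T actual=N -> ctr[3]=2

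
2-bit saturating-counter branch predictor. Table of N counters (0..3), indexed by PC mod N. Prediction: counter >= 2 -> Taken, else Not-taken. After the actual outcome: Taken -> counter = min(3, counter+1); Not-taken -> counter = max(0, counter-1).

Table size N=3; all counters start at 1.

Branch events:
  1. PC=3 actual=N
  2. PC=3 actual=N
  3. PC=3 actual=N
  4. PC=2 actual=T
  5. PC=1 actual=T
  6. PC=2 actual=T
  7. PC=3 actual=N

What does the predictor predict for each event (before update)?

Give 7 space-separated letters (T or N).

Answer: N N N N N T N

Derivation:
Ev 1: PC=3 idx=0 pred=N actual=N -> ctr[0]=0
Ev 2: PC=3 idx=0 pred=N actual=N -> ctr[0]=0
Ev 3: PC=3 idx=0 pred=N actual=N -> ctr[0]=0
Ev 4: PC=2 idx=2 pred=N actual=T -> ctr[2]=2
Ev 5: PC=1 idx=1 pred=N actual=T -> ctr[1]=2
Ev 6: PC=2 idx=2 pred=T actual=T -> ctr[2]=3
Ev 7: PC=3 idx=0 pred=N actual=N -> ctr[0]=0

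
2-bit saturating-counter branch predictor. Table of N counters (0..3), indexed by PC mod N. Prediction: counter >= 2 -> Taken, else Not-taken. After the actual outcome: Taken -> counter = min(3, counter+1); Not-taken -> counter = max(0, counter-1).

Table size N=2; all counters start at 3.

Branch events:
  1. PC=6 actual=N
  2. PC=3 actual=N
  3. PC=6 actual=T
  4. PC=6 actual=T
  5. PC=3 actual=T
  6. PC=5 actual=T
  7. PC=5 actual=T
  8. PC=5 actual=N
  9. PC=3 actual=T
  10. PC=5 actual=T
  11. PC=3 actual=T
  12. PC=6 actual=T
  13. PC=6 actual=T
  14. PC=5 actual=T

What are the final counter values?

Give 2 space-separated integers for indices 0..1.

Ev 1: PC=6 idx=0 pred=T actual=N -> ctr[0]=2
Ev 2: PC=3 idx=1 pred=T actual=N -> ctr[1]=2
Ev 3: PC=6 idx=0 pred=T actual=T -> ctr[0]=3
Ev 4: PC=6 idx=0 pred=T actual=T -> ctr[0]=3
Ev 5: PC=3 idx=1 pred=T actual=T -> ctr[1]=3
Ev 6: PC=5 idx=1 pred=T actual=T -> ctr[1]=3
Ev 7: PC=5 idx=1 pred=T actual=T -> ctr[1]=3
Ev 8: PC=5 idx=1 pred=T actual=N -> ctr[1]=2
Ev 9: PC=3 idx=1 pred=T actual=T -> ctr[1]=3
Ev 10: PC=5 idx=1 pred=T actual=T -> ctr[1]=3
Ev 11: PC=3 idx=1 pred=T actual=T -> ctr[1]=3
Ev 12: PC=6 idx=0 pred=T actual=T -> ctr[0]=3
Ev 13: PC=6 idx=0 pred=T actual=T -> ctr[0]=3
Ev 14: PC=5 idx=1 pred=T actual=T -> ctr[1]=3

Answer: 3 3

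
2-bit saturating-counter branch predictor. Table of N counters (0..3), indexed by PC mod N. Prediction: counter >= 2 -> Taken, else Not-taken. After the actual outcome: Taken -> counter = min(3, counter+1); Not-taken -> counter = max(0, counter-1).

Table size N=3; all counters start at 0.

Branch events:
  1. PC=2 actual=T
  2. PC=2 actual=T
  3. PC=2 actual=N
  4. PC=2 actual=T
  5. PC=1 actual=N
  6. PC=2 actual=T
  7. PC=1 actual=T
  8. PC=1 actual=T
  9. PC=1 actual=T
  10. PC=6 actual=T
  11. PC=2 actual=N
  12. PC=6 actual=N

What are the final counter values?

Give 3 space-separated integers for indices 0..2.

Ev 1: PC=2 idx=2 pred=N actual=T -> ctr[2]=1
Ev 2: PC=2 idx=2 pred=N actual=T -> ctr[2]=2
Ev 3: PC=2 idx=2 pred=T actual=N -> ctr[2]=1
Ev 4: PC=2 idx=2 pred=N actual=T -> ctr[2]=2
Ev 5: PC=1 idx=1 pred=N actual=N -> ctr[1]=0
Ev 6: PC=2 idx=2 pred=T actual=T -> ctr[2]=3
Ev 7: PC=1 idx=1 pred=N actual=T -> ctr[1]=1
Ev 8: PC=1 idx=1 pred=N actual=T -> ctr[1]=2
Ev 9: PC=1 idx=1 pred=T actual=T -> ctr[1]=3
Ev 10: PC=6 idx=0 pred=N actual=T -> ctr[0]=1
Ev 11: PC=2 idx=2 pred=T actual=N -> ctr[2]=2
Ev 12: PC=6 idx=0 pred=N actual=N -> ctr[0]=0

Answer: 0 3 2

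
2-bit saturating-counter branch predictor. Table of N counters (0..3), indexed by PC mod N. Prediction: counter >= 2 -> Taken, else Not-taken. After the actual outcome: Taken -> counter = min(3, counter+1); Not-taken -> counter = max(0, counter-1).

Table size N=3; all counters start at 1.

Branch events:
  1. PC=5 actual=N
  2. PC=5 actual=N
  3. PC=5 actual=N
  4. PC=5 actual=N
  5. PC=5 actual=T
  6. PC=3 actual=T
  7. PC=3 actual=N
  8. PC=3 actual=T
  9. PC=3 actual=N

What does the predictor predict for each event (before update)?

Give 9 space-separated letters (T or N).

Ev 1: PC=5 idx=2 pred=N actual=N -> ctr[2]=0
Ev 2: PC=5 idx=2 pred=N actual=N -> ctr[2]=0
Ev 3: PC=5 idx=2 pred=N actual=N -> ctr[2]=0
Ev 4: PC=5 idx=2 pred=N actual=N -> ctr[2]=0
Ev 5: PC=5 idx=2 pred=N actual=T -> ctr[2]=1
Ev 6: PC=3 idx=0 pred=N actual=T -> ctr[0]=2
Ev 7: PC=3 idx=0 pred=T actual=N -> ctr[0]=1
Ev 8: PC=3 idx=0 pred=N actual=T -> ctr[0]=2
Ev 9: PC=3 idx=0 pred=T actual=N -> ctr[0]=1

Answer: N N N N N N T N T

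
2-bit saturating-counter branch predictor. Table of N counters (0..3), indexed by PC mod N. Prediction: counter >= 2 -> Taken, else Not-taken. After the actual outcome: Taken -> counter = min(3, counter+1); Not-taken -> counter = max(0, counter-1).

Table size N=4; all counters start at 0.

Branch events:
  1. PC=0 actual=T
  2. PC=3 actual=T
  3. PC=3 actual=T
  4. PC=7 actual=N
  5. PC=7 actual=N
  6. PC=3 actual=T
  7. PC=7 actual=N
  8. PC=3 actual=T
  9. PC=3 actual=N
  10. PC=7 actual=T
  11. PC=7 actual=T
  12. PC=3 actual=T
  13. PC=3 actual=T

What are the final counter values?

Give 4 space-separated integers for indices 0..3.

Ev 1: PC=0 idx=0 pred=N actual=T -> ctr[0]=1
Ev 2: PC=3 idx=3 pred=N actual=T -> ctr[3]=1
Ev 3: PC=3 idx=3 pred=N actual=T -> ctr[3]=2
Ev 4: PC=7 idx=3 pred=T actual=N -> ctr[3]=1
Ev 5: PC=7 idx=3 pred=N actual=N -> ctr[3]=0
Ev 6: PC=3 idx=3 pred=N actual=T -> ctr[3]=1
Ev 7: PC=7 idx=3 pred=N actual=N -> ctr[3]=0
Ev 8: PC=3 idx=3 pred=N actual=T -> ctr[3]=1
Ev 9: PC=3 idx=3 pred=N actual=N -> ctr[3]=0
Ev 10: PC=7 idx=3 pred=N actual=T -> ctr[3]=1
Ev 11: PC=7 idx=3 pred=N actual=T -> ctr[3]=2
Ev 12: PC=3 idx=3 pred=T actual=T -> ctr[3]=3
Ev 13: PC=3 idx=3 pred=T actual=T -> ctr[3]=3

Answer: 1 0 0 3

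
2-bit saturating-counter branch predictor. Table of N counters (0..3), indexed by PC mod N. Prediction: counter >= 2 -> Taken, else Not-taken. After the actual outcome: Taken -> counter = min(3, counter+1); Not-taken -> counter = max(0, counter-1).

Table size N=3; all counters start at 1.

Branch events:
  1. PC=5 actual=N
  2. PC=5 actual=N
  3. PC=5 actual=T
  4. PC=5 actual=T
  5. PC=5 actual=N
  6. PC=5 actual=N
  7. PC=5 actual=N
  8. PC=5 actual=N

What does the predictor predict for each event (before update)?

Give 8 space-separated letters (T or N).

Answer: N N N N T N N N

Derivation:
Ev 1: PC=5 idx=2 pred=N actual=N -> ctr[2]=0
Ev 2: PC=5 idx=2 pred=N actual=N -> ctr[2]=0
Ev 3: PC=5 idx=2 pred=N actual=T -> ctr[2]=1
Ev 4: PC=5 idx=2 pred=N actual=T -> ctr[2]=2
Ev 5: PC=5 idx=2 pred=T actual=N -> ctr[2]=1
Ev 6: PC=5 idx=2 pred=N actual=N -> ctr[2]=0
Ev 7: PC=5 idx=2 pred=N actual=N -> ctr[2]=0
Ev 8: PC=5 idx=2 pred=N actual=N -> ctr[2]=0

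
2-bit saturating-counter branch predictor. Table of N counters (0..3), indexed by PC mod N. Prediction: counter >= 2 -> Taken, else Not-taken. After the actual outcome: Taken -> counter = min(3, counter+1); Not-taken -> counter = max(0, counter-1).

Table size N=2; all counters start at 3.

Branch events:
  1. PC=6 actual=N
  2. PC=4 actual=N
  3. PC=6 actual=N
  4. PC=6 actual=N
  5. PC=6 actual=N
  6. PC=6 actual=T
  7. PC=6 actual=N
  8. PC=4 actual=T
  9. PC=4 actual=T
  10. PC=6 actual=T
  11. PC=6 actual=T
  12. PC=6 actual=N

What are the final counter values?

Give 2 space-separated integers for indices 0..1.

Answer: 2 3

Derivation:
Ev 1: PC=6 idx=0 pred=T actual=N -> ctr[0]=2
Ev 2: PC=4 idx=0 pred=T actual=N -> ctr[0]=1
Ev 3: PC=6 idx=0 pred=N actual=N -> ctr[0]=0
Ev 4: PC=6 idx=0 pred=N actual=N -> ctr[0]=0
Ev 5: PC=6 idx=0 pred=N actual=N -> ctr[0]=0
Ev 6: PC=6 idx=0 pred=N actual=T -> ctr[0]=1
Ev 7: PC=6 idx=0 pred=N actual=N -> ctr[0]=0
Ev 8: PC=4 idx=0 pred=N actual=T -> ctr[0]=1
Ev 9: PC=4 idx=0 pred=N actual=T -> ctr[0]=2
Ev 10: PC=6 idx=0 pred=T actual=T -> ctr[0]=3
Ev 11: PC=6 idx=0 pred=T actual=T -> ctr[0]=3
Ev 12: PC=6 idx=0 pred=T actual=N -> ctr[0]=2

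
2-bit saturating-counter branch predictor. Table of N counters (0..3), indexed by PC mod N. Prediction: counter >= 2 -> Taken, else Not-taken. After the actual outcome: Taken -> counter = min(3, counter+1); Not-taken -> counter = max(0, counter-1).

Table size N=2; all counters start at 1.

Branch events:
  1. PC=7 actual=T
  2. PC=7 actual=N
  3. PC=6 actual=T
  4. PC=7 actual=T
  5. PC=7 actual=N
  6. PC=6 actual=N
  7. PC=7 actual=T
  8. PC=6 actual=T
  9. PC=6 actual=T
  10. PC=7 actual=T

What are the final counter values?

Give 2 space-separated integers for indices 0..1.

Ev 1: PC=7 idx=1 pred=N actual=T -> ctr[1]=2
Ev 2: PC=7 idx=1 pred=T actual=N -> ctr[1]=1
Ev 3: PC=6 idx=0 pred=N actual=T -> ctr[0]=2
Ev 4: PC=7 idx=1 pred=N actual=T -> ctr[1]=2
Ev 5: PC=7 idx=1 pred=T actual=N -> ctr[1]=1
Ev 6: PC=6 idx=0 pred=T actual=N -> ctr[0]=1
Ev 7: PC=7 idx=1 pred=N actual=T -> ctr[1]=2
Ev 8: PC=6 idx=0 pred=N actual=T -> ctr[0]=2
Ev 9: PC=6 idx=0 pred=T actual=T -> ctr[0]=3
Ev 10: PC=7 idx=1 pred=T actual=T -> ctr[1]=3

Answer: 3 3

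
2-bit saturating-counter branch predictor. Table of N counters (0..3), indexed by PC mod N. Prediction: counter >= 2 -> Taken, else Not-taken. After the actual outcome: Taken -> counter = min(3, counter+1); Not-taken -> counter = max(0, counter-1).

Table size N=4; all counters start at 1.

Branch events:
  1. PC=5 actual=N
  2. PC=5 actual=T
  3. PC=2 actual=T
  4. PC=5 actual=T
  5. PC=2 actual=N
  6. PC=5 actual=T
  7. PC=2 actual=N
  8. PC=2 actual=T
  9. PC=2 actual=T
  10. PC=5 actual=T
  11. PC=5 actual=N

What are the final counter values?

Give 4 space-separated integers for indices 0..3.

Ev 1: PC=5 idx=1 pred=N actual=N -> ctr[1]=0
Ev 2: PC=5 idx=1 pred=N actual=T -> ctr[1]=1
Ev 3: PC=2 idx=2 pred=N actual=T -> ctr[2]=2
Ev 4: PC=5 idx=1 pred=N actual=T -> ctr[1]=2
Ev 5: PC=2 idx=2 pred=T actual=N -> ctr[2]=1
Ev 6: PC=5 idx=1 pred=T actual=T -> ctr[1]=3
Ev 7: PC=2 idx=2 pred=N actual=N -> ctr[2]=0
Ev 8: PC=2 idx=2 pred=N actual=T -> ctr[2]=1
Ev 9: PC=2 idx=2 pred=N actual=T -> ctr[2]=2
Ev 10: PC=5 idx=1 pred=T actual=T -> ctr[1]=3
Ev 11: PC=5 idx=1 pred=T actual=N -> ctr[1]=2

Answer: 1 2 2 1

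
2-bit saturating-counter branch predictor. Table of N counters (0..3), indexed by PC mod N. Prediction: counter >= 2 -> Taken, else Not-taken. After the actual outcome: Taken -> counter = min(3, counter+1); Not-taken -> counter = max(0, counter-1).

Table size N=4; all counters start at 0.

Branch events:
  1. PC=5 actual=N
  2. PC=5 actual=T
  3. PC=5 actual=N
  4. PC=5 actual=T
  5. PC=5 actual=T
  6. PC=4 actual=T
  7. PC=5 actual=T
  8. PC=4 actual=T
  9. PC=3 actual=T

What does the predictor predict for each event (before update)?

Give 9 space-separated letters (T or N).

Answer: N N N N N N T N N

Derivation:
Ev 1: PC=5 idx=1 pred=N actual=N -> ctr[1]=0
Ev 2: PC=5 idx=1 pred=N actual=T -> ctr[1]=1
Ev 3: PC=5 idx=1 pred=N actual=N -> ctr[1]=0
Ev 4: PC=5 idx=1 pred=N actual=T -> ctr[1]=1
Ev 5: PC=5 idx=1 pred=N actual=T -> ctr[1]=2
Ev 6: PC=4 idx=0 pred=N actual=T -> ctr[0]=1
Ev 7: PC=5 idx=1 pred=T actual=T -> ctr[1]=3
Ev 8: PC=4 idx=0 pred=N actual=T -> ctr[0]=2
Ev 9: PC=3 idx=3 pred=N actual=T -> ctr[3]=1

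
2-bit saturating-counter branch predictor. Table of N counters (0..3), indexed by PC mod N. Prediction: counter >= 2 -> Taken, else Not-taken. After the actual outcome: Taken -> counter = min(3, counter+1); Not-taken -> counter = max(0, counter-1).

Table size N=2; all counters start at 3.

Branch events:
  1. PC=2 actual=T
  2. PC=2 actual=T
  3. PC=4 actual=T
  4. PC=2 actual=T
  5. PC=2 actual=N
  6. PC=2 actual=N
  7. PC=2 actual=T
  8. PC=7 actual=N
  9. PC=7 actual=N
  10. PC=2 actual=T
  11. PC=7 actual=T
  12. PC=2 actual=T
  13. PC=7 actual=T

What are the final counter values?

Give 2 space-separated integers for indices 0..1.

Ev 1: PC=2 idx=0 pred=T actual=T -> ctr[0]=3
Ev 2: PC=2 idx=0 pred=T actual=T -> ctr[0]=3
Ev 3: PC=4 idx=0 pred=T actual=T -> ctr[0]=3
Ev 4: PC=2 idx=0 pred=T actual=T -> ctr[0]=3
Ev 5: PC=2 idx=0 pred=T actual=N -> ctr[0]=2
Ev 6: PC=2 idx=0 pred=T actual=N -> ctr[0]=1
Ev 7: PC=2 idx=0 pred=N actual=T -> ctr[0]=2
Ev 8: PC=7 idx=1 pred=T actual=N -> ctr[1]=2
Ev 9: PC=7 idx=1 pred=T actual=N -> ctr[1]=1
Ev 10: PC=2 idx=0 pred=T actual=T -> ctr[0]=3
Ev 11: PC=7 idx=1 pred=N actual=T -> ctr[1]=2
Ev 12: PC=2 idx=0 pred=T actual=T -> ctr[0]=3
Ev 13: PC=7 idx=1 pred=T actual=T -> ctr[1]=3

Answer: 3 3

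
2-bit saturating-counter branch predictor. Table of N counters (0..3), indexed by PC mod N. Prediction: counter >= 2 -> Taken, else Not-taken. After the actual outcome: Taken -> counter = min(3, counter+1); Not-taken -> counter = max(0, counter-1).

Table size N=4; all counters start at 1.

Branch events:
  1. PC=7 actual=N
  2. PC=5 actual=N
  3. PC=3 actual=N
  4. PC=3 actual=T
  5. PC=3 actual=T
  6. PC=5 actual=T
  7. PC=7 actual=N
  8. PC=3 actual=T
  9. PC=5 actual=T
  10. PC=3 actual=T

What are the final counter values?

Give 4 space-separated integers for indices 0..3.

Answer: 1 2 1 3

Derivation:
Ev 1: PC=7 idx=3 pred=N actual=N -> ctr[3]=0
Ev 2: PC=5 idx=1 pred=N actual=N -> ctr[1]=0
Ev 3: PC=3 idx=3 pred=N actual=N -> ctr[3]=0
Ev 4: PC=3 idx=3 pred=N actual=T -> ctr[3]=1
Ev 5: PC=3 idx=3 pred=N actual=T -> ctr[3]=2
Ev 6: PC=5 idx=1 pred=N actual=T -> ctr[1]=1
Ev 7: PC=7 idx=3 pred=T actual=N -> ctr[3]=1
Ev 8: PC=3 idx=3 pred=N actual=T -> ctr[3]=2
Ev 9: PC=5 idx=1 pred=N actual=T -> ctr[1]=2
Ev 10: PC=3 idx=3 pred=T actual=T -> ctr[3]=3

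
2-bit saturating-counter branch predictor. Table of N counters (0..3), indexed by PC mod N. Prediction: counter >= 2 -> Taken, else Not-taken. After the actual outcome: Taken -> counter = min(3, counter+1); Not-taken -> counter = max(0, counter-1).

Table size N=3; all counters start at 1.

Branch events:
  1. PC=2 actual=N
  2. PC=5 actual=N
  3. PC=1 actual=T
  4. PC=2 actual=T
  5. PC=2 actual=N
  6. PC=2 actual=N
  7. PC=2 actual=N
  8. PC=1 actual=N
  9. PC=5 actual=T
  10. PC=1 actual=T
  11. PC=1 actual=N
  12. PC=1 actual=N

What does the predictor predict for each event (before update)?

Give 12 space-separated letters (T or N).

Answer: N N N N N N N T N N T N

Derivation:
Ev 1: PC=2 idx=2 pred=N actual=N -> ctr[2]=0
Ev 2: PC=5 idx=2 pred=N actual=N -> ctr[2]=0
Ev 3: PC=1 idx=1 pred=N actual=T -> ctr[1]=2
Ev 4: PC=2 idx=2 pred=N actual=T -> ctr[2]=1
Ev 5: PC=2 idx=2 pred=N actual=N -> ctr[2]=0
Ev 6: PC=2 idx=2 pred=N actual=N -> ctr[2]=0
Ev 7: PC=2 idx=2 pred=N actual=N -> ctr[2]=0
Ev 8: PC=1 idx=1 pred=T actual=N -> ctr[1]=1
Ev 9: PC=5 idx=2 pred=N actual=T -> ctr[2]=1
Ev 10: PC=1 idx=1 pred=N actual=T -> ctr[1]=2
Ev 11: PC=1 idx=1 pred=T actual=N -> ctr[1]=1
Ev 12: PC=1 idx=1 pred=N actual=N -> ctr[1]=0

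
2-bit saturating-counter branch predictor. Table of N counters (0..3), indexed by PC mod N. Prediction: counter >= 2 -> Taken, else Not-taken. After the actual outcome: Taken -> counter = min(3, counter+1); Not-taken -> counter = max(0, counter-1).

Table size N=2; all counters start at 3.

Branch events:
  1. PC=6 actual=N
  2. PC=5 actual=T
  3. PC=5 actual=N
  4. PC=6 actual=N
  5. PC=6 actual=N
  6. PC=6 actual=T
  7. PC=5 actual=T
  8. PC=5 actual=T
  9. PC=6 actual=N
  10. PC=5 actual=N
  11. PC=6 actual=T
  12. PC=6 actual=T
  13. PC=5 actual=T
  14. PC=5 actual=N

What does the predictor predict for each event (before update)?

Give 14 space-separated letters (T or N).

Answer: T T T T N N T T N T N N T T

Derivation:
Ev 1: PC=6 idx=0 pred=T actual=N -> ctr[0]=2
Ev 2: PC=5 idx=1 pred=T actual=T -> ctr[1]=3
Ev 3: PC=5 idx=1 pred=T actual=N -> ctr[1]=2
Ev 4: PC=6 idx=0 pred=T actual=N -> ctr[0]=1
Ev 5: PC=6 idx=0 pred=N actual=N -> ctr[0]=0
Ev 6: PC=6 idx=0 pred=N actual=T -> ctr[0]=1
Ev 7: PC=5 idx=1 pred=T actual=T -> ctr[1]=3
Ev 8: PC=5 idx=1 pred=T actual=T -> ctr[1]=3
Ev 9: PC=6 idx=0 pred=N actual=N -> ctr[0]=0
Ev 10: PC=5 idx=1 pred=T actual=N -> ctr[1]=2
Ev 11: PC=6 idx=0 pred=N actual=T -> ctr[0]=1
Ev 12: PC=6 idx=0 pred=N actual=T -> ctr[0]=2
Ev 13: PC=5 idx=1 pred=T actual=T -> ctr[1]=3
Ev 14: PC=5 idx=1 pred=T actual=N -> ctr[1]=2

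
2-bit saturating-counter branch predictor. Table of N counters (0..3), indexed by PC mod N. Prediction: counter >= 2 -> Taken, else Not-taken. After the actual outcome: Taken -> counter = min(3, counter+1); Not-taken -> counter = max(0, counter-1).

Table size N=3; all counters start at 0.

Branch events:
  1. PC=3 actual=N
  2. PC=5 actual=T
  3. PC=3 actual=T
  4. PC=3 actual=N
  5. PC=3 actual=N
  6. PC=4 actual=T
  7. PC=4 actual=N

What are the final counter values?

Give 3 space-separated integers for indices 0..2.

Answer: 0 0 1

Derivation:
Ev 1: PC=3 idx=0 pred=N actual=N -> ctr[0]=0
Ev 2: PC=5 idx=2 pred=N actual=T -> ctr[2]=1
Ev 3: PC=3 idx=0 pred=N actual=T -> ctr[0]=1
Ev 4: PC=3 idx=0 pred=N actual=N -> ctr[0]=0
Ev 5: PC=3 idx=0 pred=N actual=N -> ctr[0]=0
Ev 6: PC=4 idx=1 pred=N actual=T -> ctr[1]=1
Ev 7: PC=4 idx=1 pred=N actual=N -> ctr[1]=0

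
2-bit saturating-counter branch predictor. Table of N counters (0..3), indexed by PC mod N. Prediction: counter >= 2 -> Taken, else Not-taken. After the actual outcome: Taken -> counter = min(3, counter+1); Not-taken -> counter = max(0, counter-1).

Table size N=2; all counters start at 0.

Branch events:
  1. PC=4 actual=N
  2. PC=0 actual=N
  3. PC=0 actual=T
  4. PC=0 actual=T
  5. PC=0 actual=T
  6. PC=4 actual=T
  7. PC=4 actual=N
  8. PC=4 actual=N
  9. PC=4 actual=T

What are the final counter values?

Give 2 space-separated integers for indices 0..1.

Answer: 2 0

Derivation:
Ev 1: PC=4 idx=0 pred=N actual=N -> ctr[0]=0
Ev 2: PC=0 idx=0 pred=N actual=N -> ctr[0]=0
Ev 3: PC=0 idx=0 pred=N actual=T -> ctr[0]=1
Ev 4: PC=0 idx=0 pred=N actual=T -> ctr[0]=2
Ev 5: PC=0 idx=0 pred=T actual=T -> ctr[0]=3
Ev 6: PC=4 idx=0 pred=T actual=T -> ctr[0]=3
Ev 7: PC=4 idx=0 pred=T actual=N -> ctr[0]=2
Ev 8: PC=4 idx=0 pred=T actual=N -> ctr[0]=1
Ev 9: PC=4 idx=0 pred=N actual=T -> ctr[0]=2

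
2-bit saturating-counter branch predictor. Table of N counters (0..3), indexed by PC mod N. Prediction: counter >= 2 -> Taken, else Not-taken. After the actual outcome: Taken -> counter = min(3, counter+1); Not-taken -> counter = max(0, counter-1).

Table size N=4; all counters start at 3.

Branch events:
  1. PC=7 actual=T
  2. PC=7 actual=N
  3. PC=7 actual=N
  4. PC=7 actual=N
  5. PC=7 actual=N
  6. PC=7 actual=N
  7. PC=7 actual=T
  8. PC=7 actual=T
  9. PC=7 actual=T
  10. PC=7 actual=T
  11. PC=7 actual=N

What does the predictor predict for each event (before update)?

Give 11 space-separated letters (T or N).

Answer: T T T N N N N N T T T

Derivation:
Ev 1: PC=7 idx=3 pred=T actual=T -> ctr[3]=3
Ev 2: PC=7 idx=3 pred=T actual=N -> ctr[3]=2
Ev 3: PC=7 idx=3 pred=T actual=N -> ctr[3]=1
Ev 4: PC=7 idx=3 pred=N actual=N -> ctr[3]=0
Ev 5: PC=7 idx=3 pred=N actual=N -> ctr[3]=0
Ev 6: PC=7 idx=3 pred=N actual=N -> ctr[3]=0
Ev 7: PC=7 idx=3 pred=N actual=T -> ctr[3]=1
Ev 8: PC=7 idx=3 pred=N actual=T -> ctr[3]=2
Ev 9: PC=7 idx=3 pred=T actual=T -> ctr[3]=3
Ev 10: PC=7 idx=3 pred=T actual=T -> ctr[3]=3
Ev 11: PC=7 idx=3 pred=T actual=N -> ctr[3]=2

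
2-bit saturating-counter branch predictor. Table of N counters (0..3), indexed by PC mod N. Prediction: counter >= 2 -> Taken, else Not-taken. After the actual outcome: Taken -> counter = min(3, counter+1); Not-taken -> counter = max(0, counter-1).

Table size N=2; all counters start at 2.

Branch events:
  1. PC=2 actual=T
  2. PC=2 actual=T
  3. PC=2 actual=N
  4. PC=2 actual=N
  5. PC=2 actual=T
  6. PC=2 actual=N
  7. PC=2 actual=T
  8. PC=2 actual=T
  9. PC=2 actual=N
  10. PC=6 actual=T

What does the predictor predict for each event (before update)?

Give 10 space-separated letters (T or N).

Answer: T T T T N T N T T T

Derivation:
Ev 1: PC=2 idx=0 pred=T actual=T -> ctr[0]=3
Ev 2: PC=2 idx=0 pred=T actual=T -> ctr[0]=3
Ev 3: PC=2 idx=0 pred=T actual=N -> ctr[0]=2
Ev 4: PC=2 idx=0 pred=T actual=N -> ctr[0]=1
Ev 5: PC=2 idx=0 pred=N actual=T -> ctr[0]=2
Ev 6: PC=2 idx=0 pred=T actual=N -> ctr[0]=1
Ev 7: PC=2 idx=0 pred=N actual=T -> ctr[0]=2
Ev 8: PC=2 idx=0 pred=T actual=T -> ctr[0]=3
Ev 9: PC=2 idx=0 pred=T actual=N -> ctr[0]=2
Ev 10: PC=6 idx=0 pred=T actual=T -> ctr[0]=3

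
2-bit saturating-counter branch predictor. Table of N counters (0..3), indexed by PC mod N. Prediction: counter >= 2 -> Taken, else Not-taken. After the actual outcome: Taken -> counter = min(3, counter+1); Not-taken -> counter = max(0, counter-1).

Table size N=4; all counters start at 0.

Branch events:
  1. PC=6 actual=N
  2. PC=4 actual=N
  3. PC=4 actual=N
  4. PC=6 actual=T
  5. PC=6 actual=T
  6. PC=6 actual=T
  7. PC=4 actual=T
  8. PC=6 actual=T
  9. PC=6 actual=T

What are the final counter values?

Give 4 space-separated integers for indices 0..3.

Ev 1: PC=6 idx=2 pred=N actual=N -> ctr[2]=0
Ev 2: PC=4 idx=0 pred=N actual=N -> ctr[0]=0
Ev 3: PC=4 idx=0 pred=N actual=N -> ctr[0]=0
Ev 4: PC=6 idx=2 pred=N actual=T -> ctr[2]=1
Ev 5: PC=6 idx=2 pred=N actual=T -> ctr[2]=2
Ev 6: PC=6 idx=2 pred=T actual=T -> ctr[2]=3
Ev 7: PC=4 idx=0 pred=N actual=T -> ctr[0]=1
Ev 8: PC=6 idx=2 pred=T actual=T -> ctr[2]=3
Ev 9: PC=6 idx=2 pred=T actual=T -> ctr[2]=3

Answer: 1 0 3 0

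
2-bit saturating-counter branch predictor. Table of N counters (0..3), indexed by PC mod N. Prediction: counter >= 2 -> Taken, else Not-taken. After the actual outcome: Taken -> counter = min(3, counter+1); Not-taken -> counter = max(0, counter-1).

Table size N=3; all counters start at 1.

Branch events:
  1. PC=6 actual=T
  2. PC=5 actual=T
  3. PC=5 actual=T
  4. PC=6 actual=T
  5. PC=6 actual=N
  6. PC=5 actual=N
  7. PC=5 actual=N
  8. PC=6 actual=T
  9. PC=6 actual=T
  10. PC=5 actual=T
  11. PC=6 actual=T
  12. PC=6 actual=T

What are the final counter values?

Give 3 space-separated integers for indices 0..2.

Answer: 3 1 2

Derivation:
Ev 1: PC=6 idx=0 pred=N actual=T -> ctr[0]=2
Ev 2: PC=5 idx=2 pred=N actual=T -> ctr[2]=2
Ev 3: PC=5 idx=2 pred=T actual=T -> ctr[2]=3
Ev 4: PC=6 idx=0 pred=T actual=T -> ctr[0]=3
Ev 5: PC=6 idx=0 pred=T actual=N -> ctr[0]=2
Ev 6: PC=5 idx=2 pred=T actual=N -> ctr[2]=2
Ev 7: PC=5 idx=2 pred=T actual=N -> ctr[2]=1
Ev 8: PC=6 idx=0 pred=T actual=T -> ctr[0]=3
Ev 9: PC=6 idx=0 pred=T actual=T -> ctr[0]=3
Ev 10: PC=5 idx=2 pred=N actual=T -> ctr[2]=2
Ev 11: PC=6 idx=0 pred=T actual=T -> ctr[0]=3
Ev 12: PC=6 idx=0 pred=T actual=T -> ctr[0]=3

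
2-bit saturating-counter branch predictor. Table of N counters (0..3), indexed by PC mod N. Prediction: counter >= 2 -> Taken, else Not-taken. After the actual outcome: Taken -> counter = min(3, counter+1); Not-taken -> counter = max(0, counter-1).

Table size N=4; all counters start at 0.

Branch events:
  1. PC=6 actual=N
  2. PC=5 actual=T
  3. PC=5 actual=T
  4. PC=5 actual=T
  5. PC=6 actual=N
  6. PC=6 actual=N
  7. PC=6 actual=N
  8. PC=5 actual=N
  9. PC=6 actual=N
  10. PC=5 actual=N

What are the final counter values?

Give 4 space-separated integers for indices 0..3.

Ev 1: PC=6 idx=2 pred=N actual=N -> ctr[2]=0
Ev 2: PC=5 idx=1 pred=N actual=T -> ctr[1]=1
Ev 3: PC=5 idx=1 pred=N actual=T -> ctr[1]=2
Ev 4: PC=5 idx=1 pred=T actual=T -> ctr[1]=3
Ev 5: PC=6 idx=2 pred=N actual=N -> ctr[2]=0
Ev 6: PC=6 idx=2 pred=N actual=N -> ctr[2]=0
Ev 7: PC=6 idx=2 pred=N actual=N -> ctr[2]=0
Ev 8: PC=5 idx=1 pred=T actual=N -> ctr[1]=2
Ev 9: PC=6 idx=2 pred=N actual=N -> ctr[2]=0
Ev 10: PC=5 idx=1 pred=T actual=N -> ctr[1]=1

Answer: 0 1 0 0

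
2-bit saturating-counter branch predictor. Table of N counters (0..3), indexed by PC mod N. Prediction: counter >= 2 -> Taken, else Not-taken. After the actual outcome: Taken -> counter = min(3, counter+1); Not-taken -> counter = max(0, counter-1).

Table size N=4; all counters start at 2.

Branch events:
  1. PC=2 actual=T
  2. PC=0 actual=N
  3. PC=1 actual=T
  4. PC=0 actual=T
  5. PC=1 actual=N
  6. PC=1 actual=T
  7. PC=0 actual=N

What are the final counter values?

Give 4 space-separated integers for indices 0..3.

Answer: 1 3 3 2

Derivation:
Ev 1: PC=2 idx=2 pred=T actual=T -> ctr[2]=3
Ev 2: PC=0 idx=0 pred=T actual=N -> ctr[0]=1
Ev 3: PC=1 idx=1 pred=T actual=T -> ctr[1]=3
Ev 4: PC=0 idx=0 pred=N actual=T -> ctr[0]=2
Ev 5: PC=1 idx=1 pred=T actual=N -> ctr[1]=2
Ev 6: PC=1 idx=1 pred=T actual=T -> ctr[1]=3
Ev 7: PC=0 idx=0 pred=T actual=N -> ctr[0]=1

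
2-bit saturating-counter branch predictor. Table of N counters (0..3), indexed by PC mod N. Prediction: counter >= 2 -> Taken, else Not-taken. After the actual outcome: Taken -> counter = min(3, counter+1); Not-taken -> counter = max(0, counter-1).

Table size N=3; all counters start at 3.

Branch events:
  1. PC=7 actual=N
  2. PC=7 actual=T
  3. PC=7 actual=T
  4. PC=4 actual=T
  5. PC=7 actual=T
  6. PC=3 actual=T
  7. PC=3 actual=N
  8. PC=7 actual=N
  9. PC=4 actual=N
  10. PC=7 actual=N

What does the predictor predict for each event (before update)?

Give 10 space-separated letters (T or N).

Answer: T T T T T T T T T N

Derivation:
Ev 1: PC=7 idx=1 pred=T actual=N -> ctr[1]=2
Ev 2: PC=7 idx=1 pred=T actual=T -> ctr[1]=3
Ev 3: PC=7 idx=1 pred=T actual=T -> ctr[1]=3
Ev 4: PC=4 idx=1 pred=T actual=T -> ctr[1]=3
Ev 5: PC=7 idx=1 pred=T actual=T -> ctr[1]=3
Ev 6: PC=3 idx=0 pred=T actual=T -> ctr[0]=3
Ev 7: PC=3 idx=0 pred=T actual=N -> ctr[0]=2
Ev 8: PC=7 idx=1 pred=T actual=N -> ctr[1]=2
Ev 9: PC=4 idx=1 pred=T actual=N -> ctr[1]=1
Ev 10: PC=7 idx=1 pred=N actual=N -> ctr[1]=0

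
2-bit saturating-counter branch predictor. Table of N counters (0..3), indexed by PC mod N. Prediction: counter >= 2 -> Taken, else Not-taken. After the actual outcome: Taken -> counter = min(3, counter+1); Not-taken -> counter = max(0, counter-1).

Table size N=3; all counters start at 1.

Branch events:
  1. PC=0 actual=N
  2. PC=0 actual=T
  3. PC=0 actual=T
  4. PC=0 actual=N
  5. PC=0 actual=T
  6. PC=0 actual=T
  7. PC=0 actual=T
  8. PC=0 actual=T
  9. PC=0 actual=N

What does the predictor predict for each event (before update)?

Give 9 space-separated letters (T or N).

Ev 1: PC=0 idx=0 pred=N actual=N -> ctr[0]=0
Ev 2: PC=0 idx=0 pred=N actual=T -> ctr[0]=1
Ev 3: PC=0 idx=0 pred=N actual=T -> ctr[0]=2
Ev 4: PC=0 idx=0 pred=T actual=N -> ctr[0]=1
Ev 5: PC=0 idx=0 pred=N actual=T -> ctr[0]=2
Ev 6: PC=0 idx=0 pred=T actual=T -> ctr[0]=3
Ev 7: PC=0 idx=0 pred=T actual=T -> ctr[0]=3
Ev 8: PC=0 idx=0 pred=T actual=T -> ctr[0]=3
Ev 9: PC=0 idx=0 pred=T actual=N -> ctr[0]=2

Answer: N N N T N T T T T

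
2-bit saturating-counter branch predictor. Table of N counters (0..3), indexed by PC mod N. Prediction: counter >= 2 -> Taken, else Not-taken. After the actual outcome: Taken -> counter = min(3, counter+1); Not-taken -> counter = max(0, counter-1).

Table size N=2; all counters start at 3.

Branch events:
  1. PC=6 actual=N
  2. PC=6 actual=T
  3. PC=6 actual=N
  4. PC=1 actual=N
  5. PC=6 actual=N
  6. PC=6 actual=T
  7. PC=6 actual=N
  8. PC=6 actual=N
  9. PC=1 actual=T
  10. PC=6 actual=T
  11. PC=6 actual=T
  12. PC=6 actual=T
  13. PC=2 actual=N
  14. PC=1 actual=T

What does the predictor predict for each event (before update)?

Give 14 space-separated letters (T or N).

Ev 1: PC=6 idx=0 pred=T actual=N -> ctr[0]=2
Ev 2: PC=6 idx=0 pred=T actual=T -> ctr[0]=3
Ev 3: PC=6 idx=0 pred=T actual=N -> ctr[0]=2
Ev 4: PC=1 idx=1 pred=T actual=N -> ctr[1]=2
Ev 5: PC=6 idx=0 pred=T actual=N -> ctr[0]=1
Ev 6: PC=6 idx=0 pred=N actual=T -> ctr[0]=2
Ev 7: PC=6 idx=0 pred=T actual=N -> ctr[0]=1
Ev 8: PC=6 idx=0 pred=N actual=N -> ctr[0]=0
Ev 9: PC=1 idx=1 pred=T actual=T -> ctr[1]=3
Ev 10: PC=6 idx=0 pred=N actual=T -> ctr[0]=1
Ev 11: PC=6 idx=0 pred=N actual=T -> ctr[0]=2
Ev 12: PC=6 idx=0 pred=T actual=T -> ctr[0]=3
Ev 13: PC=2 idx=0 pred=T actual=N -> ctr[0]=2
Ev 14: PC=1 idx=1 pred=T actual=T -> ctr[1]=3

Answer: T T T T T N T N T N N T T T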